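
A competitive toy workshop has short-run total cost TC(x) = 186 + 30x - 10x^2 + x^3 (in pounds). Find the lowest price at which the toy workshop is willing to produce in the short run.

Short-run supply begins at min AVC. From VC = 30x - 10x^2 + x^3, AVC = 30 - 10x + x^2.
At the minimum of AVC, MC = AVC. MC = 30 - 20x + 3x^2; setting MC = AVC gives 2x^2 - 10x = 0, so x = 5. min AVC = 5.
So the shutdown price is £5.

£5 per unit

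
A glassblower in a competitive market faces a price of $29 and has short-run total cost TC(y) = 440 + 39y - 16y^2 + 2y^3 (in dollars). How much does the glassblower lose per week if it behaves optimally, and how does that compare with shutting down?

Profit = -$340 at y = 5

AVC = 39 - 16y + 2y^2; min AVC = $7 at y = 4. Since P = $29 ≥ min AVC, the firm produces.
With MC = 39 - 32y + 6y^2, P = MC on the upward-sloping part at y* = 5.
TR = 29·5 = 145. TC = 440 + 45 = 485. Profit = 145 − 485 = -$340.
That loss of $340 beats the $440 the firm would lose by shutting down; producing recovers $100 of fixed cost.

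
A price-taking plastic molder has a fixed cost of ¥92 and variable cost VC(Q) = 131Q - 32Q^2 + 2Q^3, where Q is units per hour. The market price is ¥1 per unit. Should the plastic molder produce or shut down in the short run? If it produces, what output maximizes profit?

Variable cost is VC = 131Q - 32Q^2 + 2Q^3, so AVC = VC/Q = 131 - 32Q + 2Q^2 and MC = dTC/dQ = 131 - 64Q + 6Q^2.
AVC is minimized where dAVC/dQ = -32 + 4Q = 0, at Q = 8; min AVC = 131 - 32·8 + 2·8^2 = ¥3.
Since P = ¥1 < min AVC = ¥3, price fails to cover variable cost at any output.
The firm minimizes its loss by shutting down and losing only its fixed cost of ¥92.

Shut down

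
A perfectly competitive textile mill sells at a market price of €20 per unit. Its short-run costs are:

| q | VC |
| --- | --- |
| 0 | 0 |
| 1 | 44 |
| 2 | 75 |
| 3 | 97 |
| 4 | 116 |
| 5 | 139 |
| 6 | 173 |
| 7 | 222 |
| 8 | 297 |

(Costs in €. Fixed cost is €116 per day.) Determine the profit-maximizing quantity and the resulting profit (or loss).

q = 0 (shut down); profit = -€116

Tabulate TR − TC: q=0: -116; q=1: -140; q=2: -151; q=3: -153; q=4: -152; q=5: -155; q=6: -169; q=7: -198; q=8: -253.
Profit is highest at q = 0. Equivalently, the lowest AVC in the table is 139/5 ≈ €27.80 at q = 5, and P = €20 falls below it — price never covers variable cost, so the firm shuts down and loses only its fixed cost.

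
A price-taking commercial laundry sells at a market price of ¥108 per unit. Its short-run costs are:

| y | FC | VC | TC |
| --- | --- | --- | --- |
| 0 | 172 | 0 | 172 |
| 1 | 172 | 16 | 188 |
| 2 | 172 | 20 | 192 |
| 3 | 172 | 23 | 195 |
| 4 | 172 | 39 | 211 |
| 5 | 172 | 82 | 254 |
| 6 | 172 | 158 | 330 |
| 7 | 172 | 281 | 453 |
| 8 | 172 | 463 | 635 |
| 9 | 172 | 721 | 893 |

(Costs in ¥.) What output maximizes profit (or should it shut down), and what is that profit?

y = 6; profit = ¥318

Profit at each row (π = 108y − TC): y=0: -172; y=1: -80; y=2: 24; y=3: 129; y=4: 221; y=5: 286; y=6: 318; y=7: 303; y=8: 229; y=9: 79.
Profit is maximized at y = 6. AVC there is 158/6 = ¥26.33 ≤ P, so producing beats shutting down (which would give -¥172).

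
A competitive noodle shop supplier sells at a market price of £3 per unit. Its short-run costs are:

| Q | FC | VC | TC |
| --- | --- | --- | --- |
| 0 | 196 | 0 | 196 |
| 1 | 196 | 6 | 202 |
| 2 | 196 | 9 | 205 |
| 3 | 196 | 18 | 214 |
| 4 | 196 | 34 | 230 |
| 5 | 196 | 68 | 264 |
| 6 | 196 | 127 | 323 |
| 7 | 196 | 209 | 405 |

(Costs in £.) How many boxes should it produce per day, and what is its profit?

Q = 0 (shut down); profit = -£196

Tabulate TR − TC: Q=0: -196; Q=1: -199; Q=2: -199; Q=3: -205; Q=4: -218; Q=5: -249; Q=6: -305; Q=7: -384.
Profit is highest at Q = 0. Equivalently, the lowest AVC in the table is 9/2 ≈ £4.50 at Q = 2, and P = £3 falls below it — price never covers variable cost, so the firm shuts down and loses only its fixed cost.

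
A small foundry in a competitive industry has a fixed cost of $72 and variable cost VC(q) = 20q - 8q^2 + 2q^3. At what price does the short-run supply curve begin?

$12 per unit

The shutdown price is the minimum of AVC. VC = 20q - 8q^2 + 2q^3, so AVC = 20 - 8q + 2q^2.
dAVC/dq = -8 + 4q = 0 gives q = 2. min AVC = 20 - 8·2 + 2·2^2 = 12.
The firm shuts down for any P below $12.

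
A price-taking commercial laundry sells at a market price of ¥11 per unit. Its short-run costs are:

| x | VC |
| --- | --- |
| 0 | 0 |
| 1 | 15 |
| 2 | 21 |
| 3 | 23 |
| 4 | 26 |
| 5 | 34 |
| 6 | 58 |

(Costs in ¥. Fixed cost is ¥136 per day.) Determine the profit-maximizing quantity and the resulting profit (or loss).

Profit at each row (π = 11x − TC): x=0: -136; x=1: -140; x=2: -135; x=3: -126; x=4: -118; x=5: -115; x=6: -128.
Profit is maximized at x = 5. AVC there is 34/5 = ¥6.80 ≤ P, so producing beats shutting down (which would give -¥136).

x = 5; profit = -¥115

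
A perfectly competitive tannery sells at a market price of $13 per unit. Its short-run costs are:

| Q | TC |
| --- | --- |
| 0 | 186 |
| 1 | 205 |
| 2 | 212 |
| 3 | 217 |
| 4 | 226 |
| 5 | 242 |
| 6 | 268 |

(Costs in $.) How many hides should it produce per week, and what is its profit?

Q = 4; profit = -$174

Profit at each row (π = 13Q − TC): Q=0: -186; Q=1: -192; Q=2: -186; Q=3: -178; Q=4: -174; Q=5: -177; Q=6: -190.
Profit is maximized at Q = 4. AVC there is 40/4 = $10 ≤ P, so producing beats shutting down (which would give -$186).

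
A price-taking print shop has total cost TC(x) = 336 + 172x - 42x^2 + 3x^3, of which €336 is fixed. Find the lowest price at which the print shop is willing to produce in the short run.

€25 per unit

Short-run supply begins at min AVC. From VC = 172x - 42x^2 + 3x^3, AVC = 172 - 42x + 3x^2.
dAVC/dx = -42 + 6x = 0 gives x = 7. min AVC = 172 - 42·7 + 3·7^2 = 25.
The firm shuts down for any P below €25.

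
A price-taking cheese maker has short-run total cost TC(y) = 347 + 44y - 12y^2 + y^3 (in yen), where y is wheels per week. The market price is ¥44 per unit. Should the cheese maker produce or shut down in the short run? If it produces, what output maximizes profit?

Strip out fixed cost: VC = 44y - 12y^2 + y^3. Then AVC = 44 - 12y + y^2 and MC = 44 - 24y + 3y^2.
AVC is minimized where dAVC/dy = -12 + 2y = 0, at y = 6; min AVC = 44 - 12·6 + 6^2 = ¥8.
Since P = ¥44 ≥ min AVC = ¥8, price covers variable cost and the firm should produce.
Solving P = MC: -24y + 3y^2 = 0 ⇒ y = 0 or 8. On the upward-sloping branch, y* = 8.
Check: AVC at y = 8 is ¥12 ≤ P, so revenue covers variable cost.
Profit = P·y − TC = 44·8 − 443 = -¥91, a loss, but smaller than the ¥347 fixed cost the firm would lose by shutting down.

Produce at y = 8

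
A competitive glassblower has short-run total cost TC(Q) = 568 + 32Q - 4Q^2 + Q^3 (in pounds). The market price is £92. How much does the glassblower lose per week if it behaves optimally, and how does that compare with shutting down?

Profit = -£280 at Q = 6

AVC = 32 - 4Q + Q^2 has its minimum £28 at Q = 2; price £92 clears that bar, so the firm operates.
MC = 32 - 8Q + 3Q^2. Setting P = MC and taking the root on the rising branch gives Q* = 6.
TR = 92·6 = 552. TC = 568 + 264 = 832. Profit = 552 − 832 = -£280.
That loss of £280 beats the £568 the firm would lose by shutting down; producing recovers £288 of fixed cost.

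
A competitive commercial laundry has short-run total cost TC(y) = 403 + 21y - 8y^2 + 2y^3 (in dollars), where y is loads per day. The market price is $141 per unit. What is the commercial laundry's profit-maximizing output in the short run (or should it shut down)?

Produce at y = 6

From TC, MC = TC'(y) = 21 - 16y + 6y^2 and AVC = VC/y = 21 - 8y + 2y^2.
The AVC parabola has its vertex at y = 8/4 = 2, where AVC = 21 - 8·2 + 2·2^2 = $13.
Since P = $141 ≥ min AVC = $13, price covers variable cost and the firm should produce.
P = MC gives -120 - 16y + 6y^2 = 0, with roots -10/3 and 6. Take the larger (rising MC): y* = 6.
Check: AVC at y = 6 is $45 ≤ P, so revenue covers variable cost.
Profit = P·y − TC = 141·6 − 673 = $173.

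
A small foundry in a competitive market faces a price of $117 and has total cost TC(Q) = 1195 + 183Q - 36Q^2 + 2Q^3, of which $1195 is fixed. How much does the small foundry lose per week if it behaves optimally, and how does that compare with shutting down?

AVC = 183 - 36Q + 2Q^2 has its minimum $21 at Q = 9; price $117 clears that bar, so the firm operates.
MC = 183 - 72Q + 6Q^2. Setting P = MC and taking the root on the rising branch gives Q* = 11.
TR = 117·11 = 1287. TC = 1195 + 319 = 1514. Profit = 1287 − 1514 = -$227.
By producing, the firm covers all variable cost plus $968 of fixed cost; shutting down would lose the full $1195.

Profit = -$227 at Q = 11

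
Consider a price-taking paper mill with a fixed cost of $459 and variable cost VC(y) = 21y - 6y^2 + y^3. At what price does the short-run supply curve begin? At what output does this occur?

The shutdown price is the minimum of AVC. VC = 21y - 6y^2 + y^3, so AVC = 21 - 6y + y^2.
dAVC/dy = -6 + 2y = 0 gives y = 3. min AVC = 21 - 6·3 + 3^2 = 12.
For P < $12 the firm produces nothing.

$12 per unit, at y = 3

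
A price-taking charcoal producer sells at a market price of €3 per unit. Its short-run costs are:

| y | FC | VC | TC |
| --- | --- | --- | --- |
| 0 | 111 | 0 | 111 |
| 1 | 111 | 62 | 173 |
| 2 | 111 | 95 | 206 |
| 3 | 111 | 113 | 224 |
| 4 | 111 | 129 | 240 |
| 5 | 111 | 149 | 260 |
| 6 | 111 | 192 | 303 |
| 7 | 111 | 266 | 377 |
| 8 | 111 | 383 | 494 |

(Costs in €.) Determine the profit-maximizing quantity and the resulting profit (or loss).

Compute π = P·y − TC at each output: y=0: -111; y=1: -170; y=2: -200; y=3: -215; y=4: -228; y=5: -245; y=6: -285; y=7: -356; y=8: -470.
Profit is highest at y = 0. Equivalently, the lowest AVC in the table is 149/5 ≈ €29.80 at y = 5, and P = €3 falls below it — price never covers variable cost, so the firm shuts down and loses only its fixed cost.

y = 0 (shut down); profit = -€111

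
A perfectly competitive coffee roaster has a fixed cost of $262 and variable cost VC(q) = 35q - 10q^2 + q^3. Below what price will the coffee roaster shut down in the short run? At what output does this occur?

Short-run supply begins at min AVC. From VC = 35q - 10q^2 + q^3, AVC = 35 - 10q + q^2.
At the minimum of AVC, MC = AVC. MC = 35 - 20q + 3q^2; setting MC = AVC gives 2q^2 - 10q = 0, so q = 5. min AVC = 10.
So the shutdown price is $10.

$10 per unit, at q = 5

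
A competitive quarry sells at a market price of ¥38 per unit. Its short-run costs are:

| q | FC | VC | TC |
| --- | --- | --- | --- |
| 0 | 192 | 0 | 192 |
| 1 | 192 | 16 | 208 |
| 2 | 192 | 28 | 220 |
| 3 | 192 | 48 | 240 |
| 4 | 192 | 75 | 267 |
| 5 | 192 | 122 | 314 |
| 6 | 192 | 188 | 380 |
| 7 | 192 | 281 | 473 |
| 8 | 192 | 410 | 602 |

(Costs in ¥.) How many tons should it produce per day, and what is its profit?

q = 4; profit = -¥115

Tabulate TR − TC: q=0: -192; q=1: -170; q=2: -144; q=3: -126; q=4: -115; q=5: -124; q=6: -152; q=7: -207; q=8: -298.
Profit is maximized at q = 4. AVC there is 75/4 = ¥18.75 ≤ P, so producing beats shutting down (which would give -¥192).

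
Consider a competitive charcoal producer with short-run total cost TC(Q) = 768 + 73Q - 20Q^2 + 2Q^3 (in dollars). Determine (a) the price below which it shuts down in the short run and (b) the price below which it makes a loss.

AVC = 73 - 20Q + 2Q^2; minimized at Q = 5, giving min AVC = $23. That is the shutdown price.
ATC = 768/Q + 73 - 20Q + 2Q^2. Setting dATC/dQ = −768/Q^2 − 20 + 4Q = 0 gives Q = 8 (since 4·8^3 − 20·8^2 = 768).
min ATC = 768/8 + 73 − 20·8 + 2·8^2 = $137. That is the break-even price.
Between these two prices the firm operates at a loss; above $137 it earns a profit.

Shutdown price = $23; break-even price = $137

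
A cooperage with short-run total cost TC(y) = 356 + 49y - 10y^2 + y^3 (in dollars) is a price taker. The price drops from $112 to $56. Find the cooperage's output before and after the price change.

Output falls from 9 to 7

AVC = 49 - 10y + y^2, minimized at y = 5 where min AVC = $24. MC = 49 - 20y + 3y^2.
With P = $112 above the shutdown price, P = MC gives y = 9.
At P = $56 ≥ min AVC, set P = MC: y = 7. The firm stays open but cuts output.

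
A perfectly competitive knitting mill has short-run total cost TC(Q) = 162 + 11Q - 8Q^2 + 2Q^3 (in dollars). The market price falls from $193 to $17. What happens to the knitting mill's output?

AVC = 11 - 8Q + 2Q^2, minimized at Q = 2 where min AVC = $3. MC = 11 - 16Q + 6Q^2.
With P = $193 above the shutdown price, P = MC gives Q = 7.
At P = $17 ≥ min AVC, set P = MC: Q = 3. The firm stays open but cuts output.

Output falls from 7 to 3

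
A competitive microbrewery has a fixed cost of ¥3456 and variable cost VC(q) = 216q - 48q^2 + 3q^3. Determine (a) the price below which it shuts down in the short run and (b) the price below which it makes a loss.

AVC = 216 - 48q + 3q^2; minimized at q = 8, giving min AVC = ¥24. That is the shutdown price.
ATC = 3456/q + 216 - 48q + 3q^2. Setting dATC/dq = −3456/q^2 − 48 + 6q = 0 gives q = 12 (since 6·12^3 − 48·12^2 = 3456).
min ATC = 3456/12 + 216 − 48·12 + 3·12^2 = ¥360. That is the break-even price.
Between these two prices the firm operates at a loss; above ¥360 it earns a profit.

Shutdown price = ¥24; break-even price = ¥360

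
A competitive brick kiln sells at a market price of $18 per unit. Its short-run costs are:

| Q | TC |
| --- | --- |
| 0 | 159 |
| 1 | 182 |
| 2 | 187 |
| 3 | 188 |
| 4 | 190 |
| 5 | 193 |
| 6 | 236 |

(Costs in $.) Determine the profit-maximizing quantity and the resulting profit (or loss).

Compute π = P·Q − TC at each output: Q=0: -159; Q=1: -164; Q=2: -151; Q=3: -134; Q=4: -118; Q=5: -103; Q=6: -128.
Profit is maximized at Q = 5. AVC there is 34/5 = $6.80 ≤ P, so producing beats shutting down (which would give -$159).

Q = 5; profit = -$103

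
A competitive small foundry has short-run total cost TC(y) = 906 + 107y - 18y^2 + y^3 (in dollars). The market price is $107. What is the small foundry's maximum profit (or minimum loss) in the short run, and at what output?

Profit = -$42 at y = 12

AVC = 107 - 18y + y^2; min AVC = $26 at y = 9. Since P = $107 ≥ min AVC, the firm produces.
MC = 107 - 36y + 3y^2. Setting P = MC and taking the root on the rising branch gives y* = 12.
TR = 107·12 = 1284. TC = 906 + 420 = 1326. Profit = 1284 − 1326 = -$42.
That loss of $42 beats the $906 the firm would lose by shutting down; producing recovers $864 of fixed cost.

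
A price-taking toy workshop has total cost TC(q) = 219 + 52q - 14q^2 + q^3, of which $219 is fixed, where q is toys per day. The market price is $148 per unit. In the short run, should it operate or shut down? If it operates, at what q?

Produce at q = 12

Strip out fixed cost: VC = 52q - 14q^2 + q^3. Then AVC = 52 - 14q + q^2 and MC = 52 - 28q + 3q^2.
AVC hits its minimum where MC = AVC, at q = 7, giving min AVC = 52 - 14·7 + 7^2 = $3.
Because $148 ≥ $3, revenue can cover variable cost; the firm operates.
P = MC gives -96 - 28q + 3q^2 = 0, with roots -8/3 and 12. Take the larger (rising MC): q* = 12.
Check: AVC at q = 12 is $28 ≤ P, so revenue covers variable cost.
Profit = P·q − TC = 148·12 − 555 = $1221.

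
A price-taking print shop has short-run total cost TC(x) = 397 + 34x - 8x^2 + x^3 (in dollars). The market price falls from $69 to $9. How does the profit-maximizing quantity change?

Output falls from 7 to 0 (the firm shuts down)

AVC = 34 - 8x + x^2, minimized at x = 4 where min AVC = $18. MC = 34 - 16x + 3x^2.
At P = $69 ≥ min AVC, set P = MC on the rising branch: x = 7.
At P = $9 < min AVC = $18, price no longer covers variable cost at any output, so the firm shuts down: x = 0.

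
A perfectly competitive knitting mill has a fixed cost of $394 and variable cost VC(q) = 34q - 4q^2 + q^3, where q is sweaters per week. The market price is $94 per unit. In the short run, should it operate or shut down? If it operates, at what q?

Produce at q = 6

Strip out fixed cost: VC = 34q - 4q^2 + q^3. Then AVC = 34 - 4q + q^2 and MC = 34 - 8q + 3q^2.
AVC hits its minimum where MC = AVC, at q = 2, giving min AVC = 34 - 4·2 + 2^2 = $30.
Since P = $94 ≥ min AVC = $30, price covers variable cost and the firm should produce.
Set P = MC: 94 = 34 - 8q + 3q^2 → -60 - 8q + 3q^2 = 0. The roots are q = -10/3 and q = 6; the profit-maximizing output is on the rising part of MC, so q* = 6.
Check: AVC at q = 6 is $46 ≤ P, so revenue covers variable cost.
Profit = P·q − TC = 94·6 − 670 = -$106, a loss, but smaller than the $394 fixed cost the firm would lose by shutting down.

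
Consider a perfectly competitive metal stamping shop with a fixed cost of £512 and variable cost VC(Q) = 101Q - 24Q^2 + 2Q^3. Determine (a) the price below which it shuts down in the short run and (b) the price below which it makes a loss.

Shutdown price = min AVC. AVC = 101 - 24Q + 2Q^2, with vertex at Q = 6 and minimum £29.
ATC = 512/Q + 101 - 24Q + 2Q^2. Setting dATC/dQ = −512/Q^2 − 24 + 4Q = 0 gives Q = 8 (since 4·8^3 − 24·8^2 = 512).
min ATC = 512/8 + 101 − 24·8 + 2·8^2 = £101. That is the break-even price.
Between these two prices the firm operates at a loss; above £101 it earns a profit.

Shutdown price = £29; break-even price = £101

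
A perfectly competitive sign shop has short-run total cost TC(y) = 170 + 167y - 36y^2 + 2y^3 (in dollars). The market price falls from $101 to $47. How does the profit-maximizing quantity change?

Output falls from 11 to 10

AVC = 167 - 36y + 2y^2, minimized at y = 9 where min AVC = $5. MC = 167 - 72y + 6y^2.
With P = $101 above the shutdown price, P = MC gives y = 11.
At P = $47 ≥ min AVC, set P = MC: y = 10. The firm stays open but cuts output.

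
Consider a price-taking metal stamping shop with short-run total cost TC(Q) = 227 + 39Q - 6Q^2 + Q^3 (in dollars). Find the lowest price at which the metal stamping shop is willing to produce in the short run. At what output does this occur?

The firm shuts down when price falls below the minimum of average variable cost. AVC = VC/Q = 39 - 6Q + Q^2.
At the minimum of AVC, MC = AVC. MC = 39 - 12Q + 3Q^2; setting MC = AVC gives 2Q^2 - 6Q = 0, so Q = 3. min AVC = 30.
So the shutdown price is $30.

$30 per unit, at Q = 3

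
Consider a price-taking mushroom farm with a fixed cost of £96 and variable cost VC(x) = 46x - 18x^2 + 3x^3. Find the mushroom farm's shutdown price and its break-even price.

Shutdown price = £19; break-even price = £46

Shutdown price = min AVC. AVC = 46 - 18x + 3x^2, with vertex at x = 3 and minimum £19.
ATC = 96/x + 46 - 18x + 3x^2. Setting dATC/dx = −96/x^2 − 18 + 6x = 0 gives x = 4 (since 6·4^3 − 18·4^2 = 96).
min ATC = 96/4 + 46 − 18·4 + 3·4^2 = £46. That is the break-even price.
For £19 ≤ P < £46 the firm produces at a loss; below £19 it shuts down.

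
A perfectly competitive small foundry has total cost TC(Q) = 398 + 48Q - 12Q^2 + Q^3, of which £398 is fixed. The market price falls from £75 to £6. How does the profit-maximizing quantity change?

Output falls from 9 to 0 (the firm shuts down)

MC = 48 - 24Q + 3Q^2; the shutdown threshold is min AVC = £12 (at Q = 6).
With P = £75 above the shutdown price, P = MC gives Q = 9.
At P = £6 < min AVC = £12, price no longer covers variable cost at any output, so the firm shuts down: Q = 0.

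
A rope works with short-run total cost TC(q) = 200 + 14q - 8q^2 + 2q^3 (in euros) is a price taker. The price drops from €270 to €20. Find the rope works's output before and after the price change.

Output falls from 8 to 3

MC = 14 - 16q + 6q^2; the shutdown threshold is min AVC = €6 (at q = 2).
At P = €270 ≥ min AVC, set P = MC on the rising branch: q = 8.
At P = €20 ≥ min AVC, set P = MC: q = 3. The firm stays open but cuts output.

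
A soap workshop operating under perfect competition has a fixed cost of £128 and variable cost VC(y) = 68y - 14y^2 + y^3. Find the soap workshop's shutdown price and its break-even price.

Shutdown price = min AVC. AVC = 68 - 14y + y^2, with vertex at y = 7 and minimum £19.
ATC = 128/y + 68 - 14y + y^2. Setting dATC/dy = −128/y^2 − 14 + 2y = 0 gives y = 8 (since 2·8^3 − 14·8^2 = 128).
min ATC = 128/8 + 68 − 14·8 + 8^2 = £36. That is the break-even price.
For £19 ≤ P < £36 the firm produces at a loss; below £19 it shuts down.

Shutdown price = £19; break-even price = £36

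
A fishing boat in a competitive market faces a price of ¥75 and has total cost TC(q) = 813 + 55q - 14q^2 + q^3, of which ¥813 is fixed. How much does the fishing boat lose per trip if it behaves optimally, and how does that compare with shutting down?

Profit = -¥213 at q = 10

AVC = 55 - 14q + q^2; min AVC = ¥6 at q = 7. Since P = ¥75 ≥ min AVC, the firm produces.
MC = 55 - 28q + 3q^2. Setting P = MC and taking the root on the rising branch gives q* = 10.
TR = 75·10 = 750. TC = 813 + 150 = 963. Profit = 750 − 963 = -¥213.
That loss of ¥213 beats the ¥813 the firm would lose by shutting down; producing recovers ¥600 of fixed cost.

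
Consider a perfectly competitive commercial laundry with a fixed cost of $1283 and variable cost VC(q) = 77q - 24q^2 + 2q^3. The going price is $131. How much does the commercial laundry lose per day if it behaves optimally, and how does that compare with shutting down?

Profit = -$311 at q = 9

AVC = 77 - 24q + 2q^2 has its minimum $5 at q = 6; price $131 clears that bar, so the firm operates.
With MC = 77 - 48q + 6q^2, P = MC on the upward-sloping part at q* = 9.
TR = 131·9 = 1179. TC = 1283 + 207 = 1490. Profit = 1179 − 1490 = -$311.
That loss of $311 beats the $1283 the firm would lose by shutting down; producing recovers $972 of fixed cost.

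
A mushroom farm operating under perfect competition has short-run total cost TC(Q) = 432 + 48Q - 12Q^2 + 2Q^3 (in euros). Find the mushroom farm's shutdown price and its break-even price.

AVC = 48 - 12Q + 2Q^2; minimized at Q = 3, giving min AVC = €30. That is the shutdown price.
ATC = 432/Q + 48 - 12Q + 2Q^2. Setting dATC/dQ = −432/Q^2 − 12 + 4Q = 0 gives Q = 6 (since 4·6^3 − 12·6^2 = 432).
min ATC = 432/6 + 48 − 12·6 + 2·6^2 = €120. That is the break-even price.
For €30 ≤ P < €120 the firm produces at a loss; below €30 it shuts down.

Shutdown price = €30; break-even price = €120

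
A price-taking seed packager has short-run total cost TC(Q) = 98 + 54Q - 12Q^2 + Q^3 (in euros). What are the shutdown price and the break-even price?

Shutdown price = €18; break-even price = €33

AVC = 54 - 12Q + Q^2; minimized at Q = 6, giving min AVC = €18. That is the shutdown price.
ATC = 98/Q + 54 - 12Q + Q^2. Setting dATC/dQ = −98/Q^2 − 12 + 2Q = 0 gives Q = 7 (since 2·7^3 − 12·7^2 = 98).
min ATC = 98/7 + 54 − 12·7 + 7^2 = €33. That is the break-even price.
For €18 ≤ P < €33 the firm produces at a loss; below €18 it shuts down.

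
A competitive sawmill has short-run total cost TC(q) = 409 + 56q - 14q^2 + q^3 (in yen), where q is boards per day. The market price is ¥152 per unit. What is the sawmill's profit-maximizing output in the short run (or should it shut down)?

Strip out fixed cost: VC = 56q - 14q^2 + q^3. Then AVC = 56 - 14q + q^2 and MC = 56 - 28q + 3q^2.
AVC is minimized where dAVC/dq = -14 + 2q = 0, at q = 7; min AVC = 56 - 14·7 + 7^2 = ¥7.
P = ¥152 exceeds min AVC = ¥7, so the firm stays open.
P = MC gives -96 - 28q + 3q^2 = 0, with roots -8/3 and 12. Take the larger (rising MC): q* = 12.
Check: AVC at q = 12 is ¥32 ≤ P, so revenue covers variable cost.
Profit = P·q − TC = 152·12 − 793 = ¥1031.

Produce at q = 12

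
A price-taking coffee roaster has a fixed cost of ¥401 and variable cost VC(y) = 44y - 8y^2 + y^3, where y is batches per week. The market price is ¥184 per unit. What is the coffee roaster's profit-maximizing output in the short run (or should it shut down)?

Produce at y = 10

From TC, MC = TC'(y) = 44 - 16y + 3y^2 and AVC = VC/y = 44 - 8y + y^2.
AVC hits its minimum where MC = AVC, at y = 4, giving min AVC = 44 - 8·4 + 4^2 = ¥28.
Since P = ¥184 ≥ min AVC = ¥28, price covers variable cost and the firm should produce.
P = MC gives -140 - 16y + 3y^2 = 0, with roots -14/3 and 10. Take the larger (rising MC): y* = 10.
Check: AVC at y = 10 is ¥64 ≤ P, so revenue covers variable cost.
Profit = P·y − TC = 184·10 − 1041 = ¥799.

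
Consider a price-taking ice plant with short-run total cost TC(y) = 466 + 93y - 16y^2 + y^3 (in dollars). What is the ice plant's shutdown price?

$29 per unit

The shutdown price is the minimum of AVC. VC = 93y - 16y^2 + y^3, so AVC = 93 - 16y + y^2.
At the minimum of AVC, MC = AVC. MC = 93 - 32y + 3y^2; setting MC = AVC gives 2y^2 - 16y = 0, so y = 8. min AVC = 29.
For P < $29 the firm produces nothing.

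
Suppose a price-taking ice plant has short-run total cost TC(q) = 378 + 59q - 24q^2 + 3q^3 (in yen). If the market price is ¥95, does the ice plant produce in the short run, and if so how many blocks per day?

Strip out fixed cost: VC = 59q - 24q^2 + 3q^3. Then AVC = 59 - 24q + 3q^2 and MC = 59 - 48q + 9q^2.
The AVC parabola has its vertex at q = 24/6 = 4, where AVC = 59 - 24·4 + 3·4^2 = ¥11.
Because ¥95 ≥ ¥11, revenue can cover variable cost; the firm operates.
Solving P = MC: -36 - 48q + 9q^2 = 0 ⇒ q = -2/3 or 6. On the upward-sloping branch, q* = 6.
Check: AVC at q = 6 is ¥23 ≤ P, so revenue covers variable cost.
Profit = P·q − TC = 95·6 − 516 = ¥54.

Produce at q = 6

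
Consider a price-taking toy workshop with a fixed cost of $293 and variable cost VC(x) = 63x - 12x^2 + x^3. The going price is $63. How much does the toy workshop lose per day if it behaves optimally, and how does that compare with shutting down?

Profit = -$37 at x = 8

AVC = 63 - 12x + x^2; min AVC = $27 at x = 6. Since P = $63 ≥ min AVC, the firm produces.
MC = 63 - 24x + 3x^2. Setting P = MC and taking the root on the rising branch gives x* = 8.
TR = 63·8 = 504. TC = 293 + 248 = 541. Profit = 504 − 541 = -$37.
By producing, the firm covers all variable cost plus $256 of fixed cost; shutting down would lose the full $293.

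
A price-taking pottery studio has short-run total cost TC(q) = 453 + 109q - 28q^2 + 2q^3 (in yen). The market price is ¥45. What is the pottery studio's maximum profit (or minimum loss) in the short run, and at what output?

Profit = -¥197 at q = 8

AVC = 109 - 28q + 2q^2 has its minimum ¥11 at q = 7; price ¥45 clears that bar, so the firm operates.
MC = 109 - 56q + 6q^2. Setting P = MC and taking the root on the rising branch gives q* = 8.
TR = 45·8 = 360. TC = 453 + 104 = 557. Profit = 360 − 557 = -¥197.
That loss of ¥197 beats the ¥453 the firm would lose by shutting down; producing recovers ¥256 of fixed cost.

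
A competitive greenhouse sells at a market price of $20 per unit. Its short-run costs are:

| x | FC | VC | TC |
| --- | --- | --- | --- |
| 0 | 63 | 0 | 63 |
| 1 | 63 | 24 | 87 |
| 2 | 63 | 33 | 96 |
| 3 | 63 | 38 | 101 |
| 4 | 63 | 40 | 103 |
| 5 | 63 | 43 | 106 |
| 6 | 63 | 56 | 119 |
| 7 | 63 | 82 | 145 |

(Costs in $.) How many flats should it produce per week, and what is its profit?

Profit at each row (π = 20x − TC): x=0: -63; x=1: -67; x=2: -56; x=3: -41; x=4: -23; x=5: -6; x=6: 1; x=7: -5.
Profit is maximized at x = 6. AVC there is 56/6 = $9.33 ≤ P, so producing beats shutting down (which would give -$63).

x = 6; profit = $1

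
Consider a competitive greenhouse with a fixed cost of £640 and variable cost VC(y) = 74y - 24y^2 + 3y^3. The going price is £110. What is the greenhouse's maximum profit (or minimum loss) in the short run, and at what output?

AVC = 74 - 24y + 3y^2 has its minimum £26 at y = 4; price £110 clears that bar, so the firm operates.
MC = 74 - 48y + 9y^2. Setting P = MC and taking the root on the rising branch gives y* = 6.
TR = 110·6 = 660. TC = 640 + 228 = 868. Profit = 660 − 868 = -£208.
By producing, the firm covers all variable cost plus £432 of fixed cost; shutting down would lose the full £640.

Profit = -£208 at y = 6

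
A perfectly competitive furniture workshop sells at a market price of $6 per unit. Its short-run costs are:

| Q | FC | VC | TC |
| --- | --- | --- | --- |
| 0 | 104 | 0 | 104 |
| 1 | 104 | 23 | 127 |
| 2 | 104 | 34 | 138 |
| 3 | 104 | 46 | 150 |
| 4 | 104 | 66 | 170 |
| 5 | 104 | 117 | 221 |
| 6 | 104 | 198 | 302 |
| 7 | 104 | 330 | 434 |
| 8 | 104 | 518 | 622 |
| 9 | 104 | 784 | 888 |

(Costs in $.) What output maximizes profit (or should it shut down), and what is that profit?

Q = 0 (shut down); profit = -$104

Compute π = P·Q − TC at each output: Q=0: -104; Q=1: -121; Q=2: -126; Q=3: -132; Q=4: -146; Q=5: -191; Q=6: -266; Q=7: -392; Q=8: -574; Q=9: -834.
Profit is highest at Q = 0. Equivalently, the lowest AVC in the table is 46/3 ≈ $15.33 at Q = 3, and P = $6 falls below it — price never covers variable cost, so the firm shuts down and loses only its fixed cost.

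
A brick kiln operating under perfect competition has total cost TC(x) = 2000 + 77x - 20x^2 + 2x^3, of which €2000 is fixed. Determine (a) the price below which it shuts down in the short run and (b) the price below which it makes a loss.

AVC = 77 - 20x + 2x^2; minimized at x = 5, giving min AVC = €27. That is the shutdown price.
ATC = 2000/x + 77 - 20x + 2x^2. Setting dATC/dx = −2000/x^2 − 20 + 4x = 0 gives x = 10 (since 4·10^3 − 20·10^2 = 2000).
min ATC = 2000/10 + 77 − 20·10 + 2·10^2 = €277. That is the break-even price.
For €27 ≤ P < €277 the firm produces at a loss; below €27 it shuts down.

Shutdown price = €27; break-even price = €277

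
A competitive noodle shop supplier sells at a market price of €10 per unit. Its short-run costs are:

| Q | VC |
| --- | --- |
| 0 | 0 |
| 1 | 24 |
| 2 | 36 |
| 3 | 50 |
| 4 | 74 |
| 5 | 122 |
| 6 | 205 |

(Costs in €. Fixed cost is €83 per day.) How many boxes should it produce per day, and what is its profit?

Tabulate TR − TC: Q=0: -83; Q=1: -97; Q=2: -99; Q=3: -103; Q=4: -117; Q=5: -155; Q=6: -228.
Profit is highest at Q = 0. Equivalently, the lowest AVC in the table is 50/3 ≈ €16.67 at Q = 3, and P = €10 falls below it — price never covers variable cost, so the firm shuts down and loses only its fixed cost.

Q = 0 (shut down); profit = -€83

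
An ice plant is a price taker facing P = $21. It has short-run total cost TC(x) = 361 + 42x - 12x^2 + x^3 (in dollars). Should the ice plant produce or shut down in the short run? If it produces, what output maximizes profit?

Variable cost is VC = 42x - 12x^2 + x^3, so AVC = VC/x = 42 - 12x + x^2 and MC = dTC/dx = 42 - 24x + 3x^2.
The AVC parabola has its vertex at x = 12/2 = 6, where AVC = 42 - 12·6 + 6^2 = $6.
P = $21 exceeds min AVC = $6, so the firm stays open.
Solving P = MC: 21 - 24x + 3x^2 = 0 ⇒ x = 1 or 7. On the upward-sloping branch, x* = 7.
Check: AVC at x = 7 is $7 ≤ P, so revenue covers variable cost.
Profit = P·x − TC = 21·7 − 410 = -$263, a loss, but smaller than the $361 fixed cost the firm would lose by shutting down.

Produce at x = 7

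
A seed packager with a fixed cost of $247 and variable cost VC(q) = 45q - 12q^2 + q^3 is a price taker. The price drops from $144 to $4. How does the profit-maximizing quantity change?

Output falls from 11 to 0 (the firm shuts down)

MC = 45 - 24q + 3q^2; the shutdown threshold is min AVC = $9 (at q = 6).
With P = $144 above the shutdown price, P = MC gives q = 11.
At P = $4 < min AVC = $9, price no longer covers variable cost at any output, so the firm shuts down: q = 0.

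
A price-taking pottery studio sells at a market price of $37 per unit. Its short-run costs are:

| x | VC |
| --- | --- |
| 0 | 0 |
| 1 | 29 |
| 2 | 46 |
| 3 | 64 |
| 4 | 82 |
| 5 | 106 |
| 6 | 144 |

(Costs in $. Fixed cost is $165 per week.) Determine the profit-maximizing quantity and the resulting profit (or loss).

x = 5; profit = -$86

Tabulate TR − TC: x=0: -165; x=1: -157; x=2: -137; x=3: -118; x=4: -99; x=5: -86; x=6: -87.
Profit is maximized at x = 5. AVC there is 106/5 = $21.20 ≤ P, so producing beats shutting down (which would give -$165).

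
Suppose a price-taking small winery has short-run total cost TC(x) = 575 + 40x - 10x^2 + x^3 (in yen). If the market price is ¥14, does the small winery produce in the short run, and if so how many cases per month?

Shut down

Strip out fixed cost: VC = 40x - 10x^2 + x^3. Then AVC = 40 - 10x + x^2 and MC = 40 - 20x + 3x^2.
AVC hits its minimum where MC = AVC, at x = 5, giving min AVC = 40 - 10·5 + 5^2 = ¥15.
Since P = ¥14 < min AVC = ¥15, price fails to cover variable cost at any output.
Best response: produce nothing and absorb the ¥575 fixed cost.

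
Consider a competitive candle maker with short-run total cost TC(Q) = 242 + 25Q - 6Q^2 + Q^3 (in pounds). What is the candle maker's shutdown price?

The shutdown price is the minimum of AVC. VC = 25Q - 6Q^2 + Q^3, so AVC = 25 - 6Q + Q^2.
At the minimum of AVC, MC = AVC. MC = 25 - 12Q + 3Q^2; setting MC = AVC gives 2Q^2 - 6Q = 0, so Q = 3. min AVC = 16.
The firm shuts down for any P below £16.

£16 per unit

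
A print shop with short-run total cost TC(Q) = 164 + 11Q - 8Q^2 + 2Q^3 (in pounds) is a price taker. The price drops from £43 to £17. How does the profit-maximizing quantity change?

Output falls from 4 to 3

MC = 11 - 16Q + 6Q^2; the shutdown threshold is min AVC = £3 (at Q = 2).
With P = £43 above the shutdown price, P = MC gives Q = 4.
At P = £17 ≥ min AVC, set P = MC: Q = 3. The firm stays open but cuts output.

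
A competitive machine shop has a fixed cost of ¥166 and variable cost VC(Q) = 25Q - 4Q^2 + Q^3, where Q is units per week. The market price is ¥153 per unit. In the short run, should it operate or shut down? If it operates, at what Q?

Produce at Q = 8

Strip out fixed cost: VC = 25Q - 4Q^2 + Q^3. Then AVC = 25 - 4Q + Q^2 and MC = 25 - 8Q + 3Q^2.
AVC hits its minimum where MC = AVC, at Q = 2, giving min AVC = 25 - 4·2 + 2^2 = ¥21.
Because ¥153 ≥ ¥21, revenue can cover variable cost; the firm operates.
Set P = MC: 153 = 25 - 8Q + 3Q^2 → -128 - 8Q + 3Q^2 = 0. The roots are Q = -16/3 and Q = 8; the profit-maximizing output is on the rising part of MC, so Q* = 8.
Check: AVC at Q = 8 is ¥57 ≤ P, so revenue covers variable cost.
Profit = P·Q − TC = 153·8 − 622 = ¥602.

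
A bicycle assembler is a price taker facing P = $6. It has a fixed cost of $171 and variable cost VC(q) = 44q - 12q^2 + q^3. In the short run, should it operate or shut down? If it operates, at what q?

Shut down

Variable cost is VC = 44q - 12q^2 + q^3, so AVC = VC/q = 44 - 12q + q^2 and MC = dTC/dq = 44 - 24q + 3q^2.
AVC is minimized where dAVC/dq = -12 + 2q = 0, at q = 6; min AVC = 44 - 12·6 + 6^2 = $8.
Since P = $6 < min AVC = $8, price fails to cover variable cost at any output.
The firm minimizes its loss by shutting down and losing only its fixed cost of $171.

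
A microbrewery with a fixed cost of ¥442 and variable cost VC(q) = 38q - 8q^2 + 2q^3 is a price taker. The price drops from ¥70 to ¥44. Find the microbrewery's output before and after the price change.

MC = 38 - 16q + 6q^2; the shutdown threshold is min AVC = ¥30 (at q = 2).
With P = ¥70 above the shutdown price, P = MC gives q = 4.
At P = ¥44 ≥ min AVC, set P = MC: q = 3. The firm stays open but cuts output.

Output falls from 4 to 3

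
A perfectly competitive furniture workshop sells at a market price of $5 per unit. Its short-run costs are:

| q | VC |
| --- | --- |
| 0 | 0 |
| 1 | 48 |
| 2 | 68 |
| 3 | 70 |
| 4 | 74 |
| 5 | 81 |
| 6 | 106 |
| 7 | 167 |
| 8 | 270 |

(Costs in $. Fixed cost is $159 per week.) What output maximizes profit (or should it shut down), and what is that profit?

Tabulate TR − TC: q=0: -159; q=1: -202; q=2: -217; q=3: -214; q=4: -213; q=5: -215; q=6: -235; q=7: -291; q=8: -389.
Profit is highest at q = 0. Equivalently, the lowest AVC in the table is 81/5 ≈ $16.20 at q = 5, and P = $5 falls below it — price never covers variable cost, so the firm shuts down and loses only its fixed cost.

q = 0 (shut down); profit = -$159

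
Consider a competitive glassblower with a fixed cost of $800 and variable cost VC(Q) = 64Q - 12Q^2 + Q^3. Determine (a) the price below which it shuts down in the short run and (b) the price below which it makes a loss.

AVC = 64 - 12Q + Q^2; minimized at Q = 6, giving min AVC = $28. That is the shutdown price.
ATC = 800/Q + 64 - 12Q + Q^2. Setting dATC/dQ = −800/Q^2 − 12 + 2Q = 0 gives Q = 10 (since 2·10^3 − 12·10^2 = 800).
min ATC = 800/10 + 64 − 12·10 + 10^2 = $124. That is the break-even price.
For $28 ≤ P < $124 the firm produces at a loss; below $28 it shuts down.

Shutdown price = $28; break-even price = $124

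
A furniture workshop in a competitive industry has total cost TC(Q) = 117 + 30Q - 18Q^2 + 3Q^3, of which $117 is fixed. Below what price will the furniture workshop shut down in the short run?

The shutdown price is the minimum of AVC. VC = 30Q - 18Q^2 + 3Q^3, so AVC = 30 - 18Q + 3Q^2.
At the minimum of AVC, MC = AVC. MC = 30 - 36Q + 9Q^2; setting MC = AVC gives 6Q^2 - 18Q = 0, so Q = 3. min AVC = 3.
For P < $3 the firm produces nothing.

$3 per unit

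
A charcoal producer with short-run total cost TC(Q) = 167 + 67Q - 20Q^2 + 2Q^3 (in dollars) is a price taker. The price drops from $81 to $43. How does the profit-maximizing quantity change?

MC = 67 - 40Q + 6Q^2; the shutdown threshold is min AVC = $17 (at Q = 5).
With P = $81 above the shutdown price, P = MC gives Q = 7.
At P = $43 ≥ min AVC, set P = MC: Q = 6. The firm stays open but cuts output.

Output falls from 7 to 6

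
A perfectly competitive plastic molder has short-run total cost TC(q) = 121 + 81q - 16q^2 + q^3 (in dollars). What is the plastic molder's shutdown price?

$17 per unit

The firm shuts down when price falls below the minimum of average variable cost. AVC = VC/q = 81 - 16q + q^2.
dAVC/dq = -16 + 2q = 0 gives q = 8. min AVC = 81 - 16·8 + 8^2 = 17.
For P < $17 the firm produces nothing.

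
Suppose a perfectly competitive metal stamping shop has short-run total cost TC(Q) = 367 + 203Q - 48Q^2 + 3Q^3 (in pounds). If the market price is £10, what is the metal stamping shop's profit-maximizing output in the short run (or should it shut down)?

Variable cost is VC = 203Q - 48Q^2 + 3Q^3, so AVC = VC/Q = 203 - 48Q + 3Q^2 and MC = dTC/dQ = 203 - 96Q + 9Q^2.
AVC is minimized where dAVC/dQ = -48 + 6Q = 0, at Q = 8; min AVC = 203 - 48·8 + 3·8^2 = £11.
Since P = £10 < min AVC = £11, price fails to cover variable cost at any output.
Best response: produce nothing and absorb the £367 fixed cost.

Shut down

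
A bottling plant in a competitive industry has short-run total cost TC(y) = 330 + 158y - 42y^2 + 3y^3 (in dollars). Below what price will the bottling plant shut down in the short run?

The shutdown price is the minimum of AVC. VC = 158y - 42y^2 + 3y^3, so AVC = 158 - 42y + 3y^2.
dAVC/dy = -42 + 6y = 0 gives y = 7. min AVC = 158 - 42·7 + 3·7^2 = 11.
For P < $11 the firm produces nothing.

$11 per unit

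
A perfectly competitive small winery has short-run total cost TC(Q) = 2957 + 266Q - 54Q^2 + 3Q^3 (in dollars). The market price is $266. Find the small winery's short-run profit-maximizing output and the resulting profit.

Profit = -$365 at Q = 12

AVC = 266 - 54Q + 3Q^2 has its minimum $23 at Q = 9; price $266 clears that bar, so the firm operates.
With MC = 266 - 108Q + 9Q^2, P = MC on the upward-sloping part at Q* = 12.
TR = 266·12 = 3192. TC = 2957 + 600 = 3557. Profit = 3192 − 3557 = -$365.
By producing, the firm covers all variable cost plus $2592 of fixed cost; shutting down would lose the full $2957.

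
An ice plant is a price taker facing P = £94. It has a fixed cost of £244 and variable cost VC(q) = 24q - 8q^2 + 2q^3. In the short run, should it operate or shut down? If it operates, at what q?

From TC, MC = TC'(q) = 24 - 16q + 6q^2 and AVC = VC/q = 24 - 8q + 2q^2.
AVC is minimized where dAVC/dq = -8 + 4q = 0, at q = 2; min AVC = 24 - 8·2 + 2·2^2 = £16.
Because £94 ≥ £16, revenue can cover variable cost; the firm operates.
Solving P = MC: -70 - 16q + 6q^2 = 0 ⇒ q = -7/3 or 5. On the upward-sloping branch, q* = 5.
Check: AVC at q = 5 is £34 ≤ P, so revenue covers variable cost.
Profit = P·q − TC = 94·5 − 414 = £56.

Produce at q = 5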